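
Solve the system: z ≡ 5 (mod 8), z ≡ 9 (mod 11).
M = 8 × 11 = 88. M₁ = 11, y₁ ≡ 3 (mod 8). M₂ = 8, y₂ ≡ 7 (mod 11). z = 5×11×3 + 9×8×7 ≡ 53 (mod 88)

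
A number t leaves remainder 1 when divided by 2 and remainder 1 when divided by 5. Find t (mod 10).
M = 2 × 5 = 10. M₁ = 5, y₁ ≡ 1 (mod 2). M₂ = 2, y₂ ≡ 3 (mod 5). t = 1×5×1 + 1×2×3 ≡ 1 (mod 10)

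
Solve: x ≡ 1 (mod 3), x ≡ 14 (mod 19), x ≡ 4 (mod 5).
M = 3 × 19 × 5 = 285. M₁ = 95, y₁ ≡ 2 (mod 3). M₂ = 15, y₂ ≡ 14 (mod 19). M₃ = 57, y₃ ≡ 3 (mod 5). x = 1×95×2 + 14×15×14 + 4×57×3 ≡ 109 (mod 285)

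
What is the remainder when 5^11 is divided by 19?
By repeated squaring (mod 19): 5^{1}≡5, 5^{2}≡6, 5^{4}≡17, 5^{8}≡4. Then 5^{11} = 5^{8+2+1} ≡ 4 × 6 × 5 ≡ 6 (mod 19)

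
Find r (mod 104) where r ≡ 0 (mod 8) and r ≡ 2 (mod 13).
M = 8 × 13 = 104. M₁ = 13, y₁ ≡ 5 (mod 8). M₂ = 8, y₂ ≡ 5 (mod 13). r = 0×13×5 + 2×8×5 ≡ 80 (mod 104)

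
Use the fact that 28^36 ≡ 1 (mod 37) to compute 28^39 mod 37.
By Fermat: 28^{36} ≡ 1 (mod 37). So 28^{39} = 28^{36} · 28^{3} ≡ 28^{3} ≡ 11 (mod 37)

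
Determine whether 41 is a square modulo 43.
By Euler's criterion: 41^{21} ≡ 1 (mod 43). Since this equals 1, 41 is a QR.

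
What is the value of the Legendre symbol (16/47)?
(16/47) = 16^{23} mod 47 = 1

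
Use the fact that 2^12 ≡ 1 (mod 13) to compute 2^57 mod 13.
By Fermat: 2^{12} ≡ 1 (mod 13). 57 = 4×12 + 9. So 2^{57} ≡ 2^{9} ≡ 5 (mod 13)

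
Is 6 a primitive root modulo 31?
6^{6} ≡ 1 mod 31 and 6 < 30, so ord_31(6) = 6 ≠ 30 and 6 is not a primitive root.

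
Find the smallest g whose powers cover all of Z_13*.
g = 2. Powers: [2, 4, 8, 3, 6, 12, 11, ...] generates all 12 non-zero residues.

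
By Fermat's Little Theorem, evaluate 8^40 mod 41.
By Fermat's Little Theorem, 8^{40} ≡ 1 (mod 41) since 41 is prime and gcd(8, 41) = 1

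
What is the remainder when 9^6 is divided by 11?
By repeated squaring (mod 11): 9^{1}≡9, 9^{2}≡4, 9^{4}≡5. Then 9^{6} = 9^{4+2} ≡ 5 × 4 ≡ 9 (mod 11)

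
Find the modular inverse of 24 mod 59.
Since 59 is prime, by Fermat 24^(-1) ≡ 24^{57} ≡ 32 mod 59. Verify: 24 × 32 = 768 ≡ 1 mod 59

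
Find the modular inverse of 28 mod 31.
Since 31 is prime, by Fermat 28^(-1) ≡ 28^{29} ≡ 10 (mod 31). Verify: 28 × 10 = 280 ≡ 1 (mod 31)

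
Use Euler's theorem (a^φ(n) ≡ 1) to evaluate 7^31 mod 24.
By Euler: 7^{8} ≡ 1 (mod 24) since gcd(7, 24) = 1. 31 = 3×8 + 7. So 7^{31} ≡ 7^{7} ≡ 7 (mod 24)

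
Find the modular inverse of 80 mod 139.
Since 139 is prime, by Fermat 80^(-1) ≡ 80^{137} ≡ 106 (mod 139). Verify: 80 × 106 = 8480 ≡ 1 (mod 139)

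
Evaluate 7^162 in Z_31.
Using Fermat: 7^{30} ≡ 1 (mod 31). 162 ≡ 12 (mod 30). So 7^{162} ≡ 7^{12} ≡ 16 (mod 31)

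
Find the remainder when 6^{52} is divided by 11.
By Fermat: 6^{10} ≡ 1 (mod 11). 52 = 5×10 + 2. So 6^{52} ≡ 6^{2} ≡ 3 (mod 11)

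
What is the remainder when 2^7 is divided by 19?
By repeated squaring (mod 19): 2^{1}≡2, 2^{2}≡4, 2^{4}≡16. Then 2^{7} = 2^{4+2+1} ≡ 16 × 4 × 2 ≡ 14 (mod 19)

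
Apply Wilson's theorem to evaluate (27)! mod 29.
(28)! = (27)! × (28) ≡ -1 mod 29. So (27)! ≡ -1 × (28)^(-1) ≡ (-1)×(-1) = 1 mod 29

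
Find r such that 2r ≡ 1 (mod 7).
Since 7 is prime, by Fermat 2^(-1) ≡ 2^{5} ≡ 4 (mod 7). Verify: 2 × 4 = 8 ≡ 1 (mod 7)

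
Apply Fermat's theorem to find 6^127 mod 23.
By Fermat: 6^{22} ≡ 1 mod 23. 127 = 5×22 + 17. So 6^{127} ≡ 6^{17} ≡ 12 mod 23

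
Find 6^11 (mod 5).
Using Fermat: 6^{4} ≡ 1 (mod 5). 11 ≡ 3 (mod 4). So 6^{11} ≡ 6^{3} ≡ 1 (mod 5)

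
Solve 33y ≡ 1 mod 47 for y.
Since 47 is prime, by Fermat 33^(-1) ≡ 33^{45} ≡ 10 mod 47. Verify: 33 × 10 = 330 ≡ 1 mod 47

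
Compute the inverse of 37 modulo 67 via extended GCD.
Extended GCD: 37(29) + 67(-16) = 1. So 37^(-1) ≡ 29 (mod 67). Verify: 37 × 29 = 1073 ≡ 1 (mod 67)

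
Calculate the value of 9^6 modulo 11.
By repeated squaring (mod 11): 9^{1}≡9, 9^{2}≡4, 9^{4}≡5. Then 9^{6} = 9^{4+2} ≡ 5 × 4 ≡ 9 (mod 11)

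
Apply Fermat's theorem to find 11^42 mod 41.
By Fermat: 11^{40} ≡ 1 mod 41. So 11^{42} = 11^{40} · 11^{2} ≡ 11^{2} ≡ 39 mod 41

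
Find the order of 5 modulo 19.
Powers of 5 mod 19: 5^1≡5, 5^2≡6, 5^3≡11, 5^4≡17, 5^5≡9, 5^6≡7, 5^7≡16, 5^8≡4, 5^9≡1. Order = 9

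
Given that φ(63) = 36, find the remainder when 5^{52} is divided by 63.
By Euler: 5^{36} ≡ 1 (mod 63) since gcd(5, 63) = 1. 52 = 1×36 + 16. So 5^{52} ≡ 5^{16} ≡ 58 (mod 63)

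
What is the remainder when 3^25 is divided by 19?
Using Fermat: 3^{18} ≡ 1 (mod 19). 25 ≡ 7 (mod 18). So 3^{25} ≡ 3^{7} ≡ 2 (mod 19)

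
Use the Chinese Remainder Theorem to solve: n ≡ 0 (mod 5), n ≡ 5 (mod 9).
M = 5 × 9 = 45. M₁ = 9, y₁ ≡ 4 (mod 5). M₂ = 5, y₂ ≡ 2 (mod 9). n = 0×9×4 + 5×5×2 ≡ 5 (mod 45)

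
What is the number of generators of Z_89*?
There are φ(89-1) = φ(88) = 40 primitive roots modulo 89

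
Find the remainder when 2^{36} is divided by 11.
By Fermat: 2^{10} ≡ 1 (mod 11). 36 = 3×10 + 6. So 2^{36} ≡ 2^{6} ≡ 9 (mod 11)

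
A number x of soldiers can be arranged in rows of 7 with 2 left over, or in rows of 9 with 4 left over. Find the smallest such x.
M = 7 × 9 = 63. M₁ = 9, y₁ ≡ 4 (mod 7). M₂ = 7, y₂ ≡ 4 (mod 9). x = 2×9×4 + 4×7×4 ≡ 58 (mod 63)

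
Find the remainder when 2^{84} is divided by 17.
By Fermat: 2^{16} ≡ 1 (mod 17). 84 = 5×16 + 4. So 2^{84} ≡ 2^{4} ≡ 16 (mod 17)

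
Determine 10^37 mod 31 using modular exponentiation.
Using Fermat: 10^{30} ≡ 1 mod 31. 37 ≡ 7 mod 30. So 10^{37} ≡ 10^{7} ≡ 20 mod 31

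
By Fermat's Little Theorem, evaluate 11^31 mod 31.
By Fermat: 11^{30} ≡ 1 (mod 31). So 11^{31} = 11^{30} · 11^{1} ≡ 11^{1} ≡ 11 (mod 31)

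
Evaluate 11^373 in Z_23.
Using Fermat: 11^{22} ≡ 1 (mod 23). 373 ≡ 21 (mod 22). So 11^{373} ≡ 11^{21} ≡ 21 (mod 23)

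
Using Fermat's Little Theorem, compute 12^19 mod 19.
By Fermat: 12^{18} ≡ 1 mod 19. So 12^{19} = 12^{18} · 12^{1} ≡ 12^{1} ≡ 12 mod 19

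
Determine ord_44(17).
Powers of 17 mod 44: 17^1≡17, 17^2≡25, 17^3≡29, 17^4≡9, 17^5≡21, 17^6≡5, 17^7≡41, 17^8≡37, 17^9≡13, 17^10≡1. Order = 10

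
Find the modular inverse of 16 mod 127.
Since 127 is prime, by Fermat 16^(-1) ≡ 16^{125} ≡ 8 mod 127. Verify: 16 × 8 = 128 ≡ 1 mod 127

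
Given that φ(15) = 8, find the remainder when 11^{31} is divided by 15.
By Euler: 11^{8} ≡ 1 mod 15 since gcd(11, 15) = 1. 31 = 3×8 + 7. So 11^{31} ≡ 11^{7} ≡ 11 mod 15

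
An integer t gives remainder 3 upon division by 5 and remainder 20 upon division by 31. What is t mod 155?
M = 5 × 31 = 155. M₁ = 31, y₁ ≡ 1 mod 5. M₂ = 5, y₂ ≡ 25 mod 31. t = 3×31×1 + 20×5×25 ≡ 113 mod 155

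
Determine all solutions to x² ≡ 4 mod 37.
The square roots of 4 mod 37 are 35 and 2. Verify: 35² = 1225 ≡ 4 mod 37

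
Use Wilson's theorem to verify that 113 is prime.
(112)! mod 113 = 112. Since this equals -1 mod 113, Wilson confirms 113 is prime.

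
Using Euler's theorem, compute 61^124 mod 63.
By Euler: 61^{36} ≡ 1 mod 63 since gcd(61, 63) = 1. 124 = 3×36 + 16. So 61^{124} ≡ 61^{16} ≡ 16 mod 63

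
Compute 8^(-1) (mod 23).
Since 23 is prime, by Fermat 8^(-1) ≡ 8^{21} ≡ 3 (mod 23). Verify: 8 × 3 = 24 ≡ 1 (mod 23)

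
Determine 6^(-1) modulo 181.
Since 181 is prime, by Fermat 6^(-1) ≡ 6^{179} ≡ 151 (mod 181). Verify: 6 × 151 = 906 ≡ 1 (mod 181)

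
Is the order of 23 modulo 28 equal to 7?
Powers of 23 mod 28: 23^1≡23, 23^2≡25, 23^3≡15, 23^4≡9, 23^5≡11, 23^6≡1. Already 23^6≡1, so the order is 6 < 7. No, the actual order is 6.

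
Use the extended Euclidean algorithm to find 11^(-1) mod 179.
Extended GCD: 11(-65) + 179(4) = 1. So 11^(-1) ≡ -65 ≡ 114 (mod 179). Verify: 11 × 114 = 1254 ≡ 1 (mod 179)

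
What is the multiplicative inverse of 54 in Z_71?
Since 71 is prime, by Fermat 54^(-1) ≡ 54^{69} ≡ 25 (mod 71). Verify: 54 × 25 = 1350 ≡ 1 (mod 71)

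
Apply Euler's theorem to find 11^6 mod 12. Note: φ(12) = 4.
By Euler: 11^{4} ≡ 1 mod 12 since gcd(11, 12) = 1. 6 = 1×4 + 2. So 11^{6} ≡ 11^{2} ≡ 1 mod 12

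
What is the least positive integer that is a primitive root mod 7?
g = 3. Powers: [3, 2, 6, 4, 5, 1] generates all 6 non-zero residues.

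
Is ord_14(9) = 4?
Powers of 9 mod 14: 9^1≡9, 9^2≡11, 9^3≡1. Already 9^3≡1, so the order is 3 < 4. No, the actual order is 3.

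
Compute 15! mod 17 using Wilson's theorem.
(16)! = (15)! × (16) ≡ -1 mod 17. So (15)! ≡ -1 × (16)^(-1) ≡ (-1)×(-1) = 1 mod 17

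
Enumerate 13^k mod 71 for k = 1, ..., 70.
13^1, 13^2, ..., 13^{70} mod 71: [13, 27, 67, 19, 34, 16, 66, 6, 7, 20, 47, 43, 62, 25, 41, 36, 42, 49, 69, 45, 17, 8, 33, 3, 39, 10, 59, 57, 31, 48, 56, 18, 21, 60, 70, 58, 44, 4, 52, 37, 55, 5, 65, 64, 51, 24, 28, 9, 46, 30, 35, 29, 22, 2, 26, 54, 63, 38, 68, 32, 61, 12, 14, 40, 23, 15, 53, 50, 11, 1]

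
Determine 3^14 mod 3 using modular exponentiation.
By repeated squaring (mod 3): 3^{1}≡0, 3^{2}≡0, 3^{4}≡0, 3^{8}≡0. Then 3^{14} = 3^{8+4+2} ≡ 0 × 0 × 0 ≡ 0 (mod 3)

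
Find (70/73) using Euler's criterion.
(70/73) = 70^{36} mod 73 = 1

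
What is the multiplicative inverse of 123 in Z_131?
Since 131 is prime, by Fermat 123^(-1) ≡ 123^{129} ≡ 49 (mod 131). Verify: 123 × 49 = 6027 ≡ 1 (mod 131)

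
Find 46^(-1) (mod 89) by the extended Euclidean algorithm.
Extended GCD: 46(-29) + 89(15) = 1. So 46^(-1) ≡ -29 ≡ 60 (mod 89). Verify: 46 × 60 = 2760 ≡ 1 (mod 89)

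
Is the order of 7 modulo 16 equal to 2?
Powers of 7 mod 16: 7^1≡7, 7^2≡1. First k with 7^k≡1 is k=2. Yes, ord_16(7) = 2.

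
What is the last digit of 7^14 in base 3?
Using Fermat: 7^{2} ≡ 1 (mod 3). 14 ≡ 0 (mod 2). So 7^{14} ≡ 7^{0} ≡ 1 (mod 3)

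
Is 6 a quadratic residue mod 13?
By Euler's criterion: 6^{6} ≡ 12 (mod 13). Since this equals -1 (≡ 12), 6 is not a QR.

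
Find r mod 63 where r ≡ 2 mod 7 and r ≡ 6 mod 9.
M = 7 × 9 = 63. M₁ = 9, y₁ ≡ 4 mod 7. M₂ = 7, y₂ ≡ 4 mod 9. r = 2×9×4 + 6×7×4 ≡ 51 mod 63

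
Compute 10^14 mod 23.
By repeated squaring (mod 23): 10^{1}≡10, 10^{2}≡8, 10^{4}≡18, 10^{8}≡2. Then 10^{14} = 10^{8+4+2} ≡ 2 × 18 × 8 ≡ 12 (mod 23)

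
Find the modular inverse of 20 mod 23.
Since 23 is prime, by Fermat 20^(-1) ≡ 20^{21} ≡ 15 mod 23. Verify: 20 × 15 = 300 ≡ 1 mod 23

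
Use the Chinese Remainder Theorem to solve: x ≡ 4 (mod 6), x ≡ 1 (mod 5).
M = 6 × 5 = 30. M₁ = 5, y₁ ≡ 5 (mod 6). M₂ = 6, y₂ ≡ 1 (mod 5). x = 4×5×5 + 1×6×1 ≡ 16 (mod 30)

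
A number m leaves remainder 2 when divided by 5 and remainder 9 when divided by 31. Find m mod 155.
M = 5 × 31 = 155. M₁ = 31, y₁ ≡ 1 mod 5. M₂ = 5, y₂ ≡ 25 mod 31. m = 2×31×1 + 9×5×25 ≡ 102 mod 155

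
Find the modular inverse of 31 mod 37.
Since 37 is prime, by Fermat 31^(-1) ≡ 31^{35} ≡ 6 mod 37. Verify: 31 × 6 = 186 ≡ 1 mod 37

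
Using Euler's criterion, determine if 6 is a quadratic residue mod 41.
By Euler's criterion: 6^{20} ≡ 40 mod 41. Since this equals -1 (≡ 40), 6 is not a QR.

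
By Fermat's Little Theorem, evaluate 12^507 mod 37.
By Fermat: 12^{36} ≡ 1 mod 37. 507 ≡ 3 mod 36. So 12^{507} ≡ 12^{3} ≡ 26 mod 37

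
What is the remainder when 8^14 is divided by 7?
Using Fermat: 8^{6} ≡ 1 mod 7. 14 ≡ 2 mod 6. So 8^{14} ≡ 8^{2} ≡ 1 mod 7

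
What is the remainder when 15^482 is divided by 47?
Using Fermat: 15^{46} ≡ 1 (mod 47). 482 ≡ 22 (mod 46). So 15^{482} ≡ 15^{22} ≡ 25 (mod 47)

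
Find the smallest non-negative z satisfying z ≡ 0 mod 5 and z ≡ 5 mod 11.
M = 5 × 11 = 55. M₁ = 11, y₁ ≡ 1 mod 5. M₂ = 5, y₂ ≡ 9 mod 11. z = 0×11×1 + 5×5×9 ≡ 5 mod 55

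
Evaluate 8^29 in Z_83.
By repeated squaring mod 83: 8^{1}≡8, 8^{2}≡64, 8^{4}≡29, 8^{8}≡11, 8^{16}≡38. Then 8^{29} = 8^{16+8+4+1} ≡ 38 × 11 × 29 × 8 ≡ 32 mod 83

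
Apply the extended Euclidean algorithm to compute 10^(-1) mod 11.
Extended GCD: 10(-1) + 11(1) = 1. So 10^(-1) ≡ -1 ≡ 10 (mod 11). Verify: 10 × 10 = 100 ≡ 1 (mod 11)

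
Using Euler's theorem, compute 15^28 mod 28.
By Euler: 15^{12} ≡ 1 (mod 28) since gcd(15, 28) = 1. 28 = 2×12 + 4. So 15^{28} ≡ 15^{4} ≡ 1 (mod 28)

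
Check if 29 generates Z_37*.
29^{12} ≡ 1 mod 37 and 12 < 36, so ord_37(29) = 12 ≠ 36 and 29 is not a primitive root.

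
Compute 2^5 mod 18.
By repeated squaring mod 18: 2^{1}≡2, 2^{2}≡4, 2^{4}≡16. Then 2^{5} = 2^{4+1} ≡ 16 × 2 ≡ 14 mod 18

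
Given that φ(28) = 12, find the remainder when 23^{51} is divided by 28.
By Euler: 23^{12} ≡ 1 (mod 28) since gcd(23, 28) = 1. 51 = 4×12 + 3. So 23^{51} ≡ 23^{3} ≡ 15 (mod 28)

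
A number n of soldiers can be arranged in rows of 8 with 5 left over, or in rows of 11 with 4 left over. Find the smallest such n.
M = 8 × 11 = 88. M₁ = 11, y₁ ≡ 3 mod 8. M₂ = 8, y₂ ≡ 7 mod 11. n = 5×11×3 + 4×8×7 ≡ 37 mod 88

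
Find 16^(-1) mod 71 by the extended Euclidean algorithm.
Extended GCD: 16(-31) + 71(7) = 1. So 16^(-1) ≡ -31 ≡ 40 mod 71. Verify: 16 × 40 = 640 ≡ 1 mod 71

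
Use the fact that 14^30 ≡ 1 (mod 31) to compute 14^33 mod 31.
By Fermat: 14^{30} ≡ 1 (mod 31). So 14^{33} = 14^{30} · 14^{3} ≡ 14^{3} ≡ 16 (mod 31)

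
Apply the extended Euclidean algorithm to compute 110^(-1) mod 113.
Extended GCD: 110(-38) + 113(37) = 1. So 110^(-1) ≡ -38 ≡ 75 mod 113. Verify: 110 × 75 = 8250 ≡ 1 mod 113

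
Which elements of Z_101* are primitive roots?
There are φ(100) = 40 primitive roots mod 101: {2, 3, 7, 8, 11, 12, 15, 18, 26, 27, 28, 29, 34, 35, 38, 40, 42, 46, 48, 50, 51, 53, 55, 59, 61, 63, 66, 67, 72, 73, 74, 75, 83, 86, 89, 90, 93, 94, 98, 99}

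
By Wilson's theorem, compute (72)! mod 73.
By Wilson's theorem, (72)! ≡ -1 ≡ 72 mod 73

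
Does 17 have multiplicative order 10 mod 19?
Powers of 17 mod 19: 17^1≡17, 17^2≡4, 17^3≡11, 17^4≡16, 17^5≡6, 17^6≡7, 17^7≡5, 17^8≡9, 17^9≡1. Already 17^9≡1, so the order is 9 < 10. No, the actual order is 9.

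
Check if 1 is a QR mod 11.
By Euler's criterion: 1^{5} ≡ 1 (mod 11). Since this equals 1, 1 is a QR.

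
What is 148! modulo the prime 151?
(150)! = (148)! × (149) × (150) ≡ -1 mod 151. So (148)! ≡ -1 × [(150)(149)]^(-1) ≡ 75 mod 151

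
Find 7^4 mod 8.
7^{4} = 2401 ≡ 1 mod 8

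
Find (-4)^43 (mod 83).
By repeated squaring (mod 83): (-4)^{1}≡79, (-4)^{2}≡16, (-4)^{4}≡7, (-4)^{8}≡49, (-4)^{16}≡77, (-4)^{32}≡36. Then (-4)^{43} = (-4)^{32+8+2+1} ≡ 36 × 49 × 16 × 79 ≡ 67 (mod 83)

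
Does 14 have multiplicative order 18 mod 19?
Powers of 14 mod 19: 14^1≡14, 14^2≡6, 14^3≡8, 14^4≡17, 14^5≡10, 14^6≡7, 14^7≡3, 14^8≡4, 14^9≡18, 14^10≡5, 14^11≡13, 14^12≡11, 14^13≡2, 14^14≡9, 14^15≡12, 14^16≡16, 14^17≡15, 14^18≡1. First k with 14^k≡1 is k=18. Yes, ord_19(14) = 18.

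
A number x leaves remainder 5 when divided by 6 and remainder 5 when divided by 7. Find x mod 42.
M = 6 × 7 = 42. M₁ = 7, y₁ ≡ 1 mod 6. M₂ = 6, y₂ ≡ 6 mod 7. x = 5×7×1 + 5×6×6 ≡ 5 mod 42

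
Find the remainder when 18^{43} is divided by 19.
By Fermat: 18^{18} ≡ 1 (mod 19). 43 = 2×18 + 7. So 18^{43} ≡ 18^{7} ≡ 18 (mod 19)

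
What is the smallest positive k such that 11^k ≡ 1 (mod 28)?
Powers of 11 mod 28: 11^1≡11, 11^2≡9, 11^3≡15, 11^4≡25, 11^5≡23, 11^6≡1. Order = 6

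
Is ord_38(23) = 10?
Powers of 23 mod 38: 23^1≡23, 23^2≡35, 23^3≡7, 23^4≡9, 23^5≡17, 23^6≡11, 23^7≡25, 23^8≡5, 23^9≡1. Already 23^9≡1, so the order is 9 < 10. No, the actual order is 9.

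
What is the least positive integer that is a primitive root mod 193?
g = 5. Powers: [5, 25, 125, 46, 37, 185, 153, 186, 158, 18, ...] generates all 192 non-zero residues.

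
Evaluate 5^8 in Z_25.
By repeated squaring (mod 25): 5^{1}≡5, 5^{2}≡0, 5^{4}≡0, 5^{8}≡0. So 5^{8} ≡ 0 (mod 25)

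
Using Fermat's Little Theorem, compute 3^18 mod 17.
By Fermat: 3^{16} ≡ 1 mod 17. So 3^{18} = 3^{16} · 3^{2} ≡ 3^{2} ≡ 9 mod 17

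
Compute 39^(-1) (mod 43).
Since 43 is prime, by Fermat 39^(-1) ≡ 39^{41} ≡ 32 (mod 43). Verify: 39 × 32 = 1248 ≡ 1 (mod 43)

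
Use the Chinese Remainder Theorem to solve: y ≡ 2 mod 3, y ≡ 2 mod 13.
M = 3 × 13 = 39. M₁ = 13, y₁ ≡ 1 mod 3. M₂ = 3, y₂ ≡ 9 mod 13. y = 2×13×1 + 2×3×9 ≡ 2 mod 39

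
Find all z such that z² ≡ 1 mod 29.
The square roots of 1 mod 29 are 1 and 28. Verify: 1² = 1 ≡ 1 mod 29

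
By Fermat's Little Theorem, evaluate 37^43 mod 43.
By Fermat: 37^{42} ≡ 1 (mod 43). So 37^{43} = 37^{42} · 37^{1} ≡ 37^{1} ≡ 37 (mod 43)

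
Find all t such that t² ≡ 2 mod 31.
The square roots of 2 mod 31 are 8 and 23. Verify: 8² = 64 ≡ 2 mod 31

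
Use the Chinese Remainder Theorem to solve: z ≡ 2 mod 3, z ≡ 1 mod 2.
M = 3 × 2 = 6. M₁ = 2, y₁ ≡ 2 mod 3. M₂ = 3, y₂ ≡ 1 mod 2. z = 2×2×2 + 1×3×1 ≡ 5 mod 6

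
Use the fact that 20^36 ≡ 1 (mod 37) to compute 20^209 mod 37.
By Fermat: 20^{36} ≡ 1 (mod 37). 209 ≡ 29 (mod 36). So 20^{209} ≡ 20^{29} ≡ 32 (mod 37)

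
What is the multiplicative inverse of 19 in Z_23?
Since 23 is prime, by Fermat 19^(-1) ≡ 19^{21} ≡ 17 mod 23. Verify: 19 × 17 = 323 ≡ 1 mod 23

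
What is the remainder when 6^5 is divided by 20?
By repeated squaring mod 20: 6^{1}≡6, 6^{2}≡16, 6^{4}≡16. Then 6^{5} = 6^{4+1} ≡ 16 × 6 ≡ 16 mod 20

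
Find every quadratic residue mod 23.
QRs mod 23: {1, 2, 3, 4, 6, 8, 9, 12, 13, 16, 18}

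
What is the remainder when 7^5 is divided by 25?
By repeated squaring mod 25: 7^{1}≡7, 7^{2}≡24, 7^{4}≡1. Then 7^{5} = 7^{4+1} ≡ 1 × 7 ≡ 7 mod 25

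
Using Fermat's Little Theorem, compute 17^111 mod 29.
By Fermat: 17^{28} ≡ 1 mod 29. 111 = 3×28 + 27. So 17^{111} ≡ 17^{27} ≡ 12 mod 29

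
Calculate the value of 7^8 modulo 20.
By repeated squaring (mod 20): 7^{1}≡7, 7^{2}≡9, 7^{4}≡1, 7^{8}≡1. So 7^{8} ≡ 1 (mod 20)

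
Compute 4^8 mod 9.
By repeated squaring (mod 9): 4^{1}≡4, 4^{2}≡7, 4^{4}≡4, 4^{8}≡7. So 4^{8} ≡ 7 (mod 9)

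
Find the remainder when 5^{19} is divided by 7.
By Fermat: 5^{6} ≡ 1 mod 7. 19 = 3×6 + 1. So 5^{19} ≡ 5^{1} ≡ 5 mod 7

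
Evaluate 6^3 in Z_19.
6^{3} = 216 ≡ 7 (mod 19)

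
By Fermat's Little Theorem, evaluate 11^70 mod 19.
By Fermat: 11^{18} ≡ 1 mod 19. 70 = 3×18 + 16. So 11^{70} ≡ 11^{16} ≡ 11 mod 19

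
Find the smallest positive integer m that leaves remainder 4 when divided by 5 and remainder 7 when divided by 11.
M = 5 × 11 = 55. M₁ = 11, y₁ ≡ 1 mod 5. M₂ = 5, y₂ ≡ 9 mod 11. m = 4×11×1 + 7×5×9 ≡ 29 mod 55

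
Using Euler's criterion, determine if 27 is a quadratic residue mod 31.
By Euler's criterion: 27^{15} ≡ 30 mod 31. Since this equals -1 (≡ 30), 27 is not a QR.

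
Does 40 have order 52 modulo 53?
40^{26} ≡ 1 (mod 53) and 26 < 52, so ord_53(40) = 26 ≠ 52 and 40 is not a primitive root.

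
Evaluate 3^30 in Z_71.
By repeated squaring mod 71: 3^{1}≡3, 3^{2}≡9, 3^{4}≡10, 3^{8}≡29, 3^{16}≡60. Then 3^{30} = 3^{16+8+4+2} ≡ 60 × 29 × 10 × 9 ≡ 45 mod 71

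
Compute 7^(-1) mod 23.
Since 23 is prime, by Fermat 7^(-1) ≡ 7^{21} ≡ 10 mod 23. Verify: 7 × 10 = 70 ≡ 1 mod 23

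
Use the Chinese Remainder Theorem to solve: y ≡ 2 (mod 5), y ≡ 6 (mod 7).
M = 5 × 7 = 35. M₁ = 7, y₁ ≡ 3 (mod 5). M₂ = 5, y₂ ≡ 3 (mod 7). y = 2×7×3 + 6×5×3 ≡ 27 (mod 35)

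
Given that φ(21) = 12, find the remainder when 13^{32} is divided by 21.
By Euler: 13^{12} ≡ 1 mod 21 since gcd(13, 21) = 1. 32 = 2×12 + 8. So 13^{32} ≡ 13^{8} ≡ 1 mod 21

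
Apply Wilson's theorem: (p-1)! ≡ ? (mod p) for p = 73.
By Wilson's theorem, (72)! ≡ -1 ≡ 72 mod 73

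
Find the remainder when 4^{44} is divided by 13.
By Fermat: 4^{12} ≡ 1 mod 13. 44 = 3×12 + 8. So 4^{44} ≡ 4^{8} ≡ 3 mod 13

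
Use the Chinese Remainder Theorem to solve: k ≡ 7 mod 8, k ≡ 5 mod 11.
M = 8 × 11 = 88. M₁ = 11, y₁ ≡ 3 mod 8. M₂ = 8, y₂ ≡ 7 mod 11. k = 7×11×3 + 5×8×7 ≡ 71 mod 88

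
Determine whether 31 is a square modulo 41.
By Euler's criterion: 31^{20} ≡ 1 mod 41. Since this equals 1, 31 is a QR.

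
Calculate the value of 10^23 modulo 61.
By repeated squaring mod 61: 10^{1}≡10, 10^{2}≡39, 10^{4}≡57, 10^{8}≡16, 10^{16}≡12. Then 10^{23} = 10^{16+4+2+1} ≡ 12 × 57 × 39 × 10 ≡ 7 mod 61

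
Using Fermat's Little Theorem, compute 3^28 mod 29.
By Fermat's Little Theorem, 3^{28} ≡ 1 mod 29 since 29 is prime and gcd(3, 29) = 1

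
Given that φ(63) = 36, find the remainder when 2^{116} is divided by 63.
By Euler: 2^{36} ≡ 1 (mod 63) since gcd(2, 63) = 1. 116 = 3×36 + 8. So 2^{116} ≡ 2^{8} ≡ 4 (mod 63)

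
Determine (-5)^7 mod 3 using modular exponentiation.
Using Fermat: (-5)^{2} ≡ 1 mod 3. 7 ≡ 1 mod 2. So (-5)^{7} ≡ (-5)^{1} ≡ 1 mod 3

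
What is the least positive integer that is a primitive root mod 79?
g = 3. Powers: [3, 9, 27, 2, 6, 18, 54, ...] generates all 78 non-zero residues.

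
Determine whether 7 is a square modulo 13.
By Euler's criterion: 7^{6} ≡ 12 mod 13. Since this equals -1 (≡ 12), 7 is not a QR.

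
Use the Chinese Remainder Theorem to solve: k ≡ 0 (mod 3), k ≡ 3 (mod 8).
M = 3 × 8 = 24. M₁ = 8, y₁ ≡ 2 (mod 3). M₂ = 3, y₂ ≡ 3 (mod 8). k = 0×8×2 + 3×3×3 ≡ 3 (mod 24)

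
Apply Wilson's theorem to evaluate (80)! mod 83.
(82)! = (80)! × (81) × (82) ≡ -1 mod 83. So (80)! ≡ -1 × [(82)(81)]^(-1) ≡ 41 mod 83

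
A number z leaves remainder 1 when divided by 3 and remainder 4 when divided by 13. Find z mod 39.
M = 3 × 13 = 39. M₁ = 13, y₁ ≡ 1 mod 3. M₂ = 3, y₂ ≡ 9 mod 13. z = 1×13×1 + 4×3×9 ≡ 4 mod 39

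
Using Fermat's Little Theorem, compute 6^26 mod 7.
By Fermat: 6^{6} ≡ 1 (mod 7). 26 = 4×6 + 2. So 6^{26} ≡ 6^{2} ≡ 1 (mod 7)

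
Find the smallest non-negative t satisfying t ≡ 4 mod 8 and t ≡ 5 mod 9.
M = 8 × 9 = 72. M₁ = 9, y₁ ≡ 1 mod 8. M₂ = 8, y₂ ≡ 8 mod 9. t = 4×9×1 + 5×8×8 ≡ 68 mod 72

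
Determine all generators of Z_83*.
There are φ(82) = 40 primitive roots mod 83: {2, 5, 6, 8, 13, 14, 15, 18, 19, 20, 22, 24, 32, 34, 35, 39, 42, 43, 45, 46, 47, 50, 52, 53, 54, 55, 56, 57, 58, 60, 62, 66, 67, 71, 72, 73, 74, 76, 79, 80}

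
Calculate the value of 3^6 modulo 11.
By repeated squaring (mod 11): 3^{1}≡3, 3^{2}≡9, 3^{4}≡4. Then 3^{6} = 3^{4+2} ≡ 4 × 9 ≡ 3 (mod 11)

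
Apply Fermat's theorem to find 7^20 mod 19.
By Fermat: 7^{18} ≡ 1 mod 19. So 7^{20} = 7^{18} · 7^{2} ≡ 7^{2} ≡ 11 mod 19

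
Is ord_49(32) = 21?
Powers of 32 mod 49: 32^1≡32, 32^2≡44, 32^3≡36, 32^4≡25, 32^5≡16, 32^6≡22, 32^7≡18, 32^8≡37, 32^9≡8, 32^10≡11, 32^11≡9, 32^12≡43, 32^13≡4, 32^14≡30, 32^15≡29, 32^16≡46, 32^17≡2, 32^18≡15, 32^19≡39, 32^20≡23, 32^21≡1. First k with 32^k≡1 is k=21. Yes, ord_49(32) = 21.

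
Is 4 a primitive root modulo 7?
4^{3} ≡ 1 (mod 7) and 3 < 6, so ord_7(4) = 3 ≠ 6 and 4 is not a primitive root.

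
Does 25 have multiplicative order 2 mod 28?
Powers of 25 mod 28: 25^1≡25, 25^2≡9, 25^3≡1. 25^2≡9≢1, so ord ≠ 2. No, the actual order is 3.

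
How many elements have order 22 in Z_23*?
There are φ(23-1) = φ(22) = 10 primitive roots modulo 23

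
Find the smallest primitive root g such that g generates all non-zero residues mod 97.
g = 5. Powers: [5, 25, 28, 43, 21, 8, 40, 6, 30, 53, ...] generates all 96 non-zero residues.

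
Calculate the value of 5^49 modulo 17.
Using Fermat: 5^{16} ≡ 1 (mod 17). 49 ≡ 1 (mod 16). So 5^{49} ≡ 5^{1} ≡ 5 (mod 17)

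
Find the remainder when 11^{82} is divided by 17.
By Fermat: 11^{16} ≡ 1 mod 17. 82 = 5×16 + 2. So 11^{82} ≡ 11^{2} ≡ 2 mod 17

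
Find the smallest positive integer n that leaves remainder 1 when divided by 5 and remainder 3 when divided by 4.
M = 5 × 4 = 20. M₁ = 4, y₁ ≡ 4 (mod 5). M₂ = 5, y₂ ≡ 1 (mod 4). n = 1×4×4 + 3×5×1 ≡ 11 (mod 20)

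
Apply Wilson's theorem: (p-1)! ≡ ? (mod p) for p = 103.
By Wilson's theorem, (102)! ≡ -1 ≡ 102 (mod 103)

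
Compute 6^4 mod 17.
6^{4} = 1296 ≡ 4 mod 17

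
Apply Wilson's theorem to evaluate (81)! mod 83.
(82)! = (81)! × (82) ≡ -1 mod 83. So (81)! ≡ -1 × (82)^(-1) ≡ (-1)×(-1) = 1 mod 83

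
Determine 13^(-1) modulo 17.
Since 17 is prime, by Fermat 13^(-1) ≡ 13^{15} ≡ 4 (mod 17). Verify: 13 × 4 = 52 ≡ 1 (mod 17)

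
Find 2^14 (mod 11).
Using Fermat: 2^{10} ≡ 1 (mod 11). 14 ≡ 4 (mod 10). So 2^{14} ≡ 2^{4} ≡ 5 (mod 11)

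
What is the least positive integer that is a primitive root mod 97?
g = 5. Powers: [5, 25, 28, 43, 21, 8, ...] generates all 96 non-zero residues.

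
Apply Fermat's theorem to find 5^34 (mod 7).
By Fermat: 5^{6} ≡ 1 (mod 7). 34 = 5×6 + 4. So 5^{34} ≡ 5^{4} ≡ 2 (mod 7)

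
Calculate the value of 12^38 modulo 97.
By repeated squaring mod 97: 12^{1}≡12, 12^{2}≡47, 12^{4}≡75, 12^{8}≡96, 12^{16}≡1, 12^{32}≡1. Then 12^{38} = 12^{32+4+2} ≡ 1 × 75 × 47 ≡ 33 mod 97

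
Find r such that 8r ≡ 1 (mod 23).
Since 23 is prime, by Fermat 8^(-1) ≡ 8^{21} ≡ 3 (mod 23). Verify: 8 × 3 = 24 ≡ 1 (mod 23)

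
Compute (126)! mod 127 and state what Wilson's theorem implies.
(126)! mod 127 = 126. Since this equals -1 (mod 127), Wilson confirms 127 is prime.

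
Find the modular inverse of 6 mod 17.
Since 17 is prime, by Fermat 6^(-1) ≡ 6^{15} ≡ 3 (mod 17). Verify: 6 × 3 = 18 ≡ 1 (mod 17)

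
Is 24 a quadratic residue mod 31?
By Euler's criterion: 24^{15} ≡ 30 (mod 31). Since this equals -1 (≡ 30), 24 is not a QR.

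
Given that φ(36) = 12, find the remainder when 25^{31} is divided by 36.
By Euler: 25^{12} ≡ 1 (mod 36) since gcd(25, 36) = 1. 31 = 2×12 + 7. So 25^{31} ≡ 25^{7} ≡ 25 (mod 36)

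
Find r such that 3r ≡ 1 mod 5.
Since 5 is prime, by Fermat 3^(-1) ≡ 3^{3} ≡ 2 mod 5. Verify: 3 × 2 = 6 ≡ 1 mod 5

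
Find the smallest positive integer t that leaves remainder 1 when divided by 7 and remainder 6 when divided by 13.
M = 7 × 13 = 91. M₁ = 13, y₁ ≡ 6 (mod 7). M₂ = 7, y₂ ≡ 2 (mod 13). t = 1×13×6 + 6×7×2 ≡ 71 (mod 91)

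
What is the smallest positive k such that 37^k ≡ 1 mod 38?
Powers of 37 mod 38: 37^1≡37, 37^2≡1. Order = 2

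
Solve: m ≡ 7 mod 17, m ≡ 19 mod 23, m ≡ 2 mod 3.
M = 17 × 23 × 3 = 1173. M₁ = 69, y₁ ≡ 1 mod 17. M₂ = 51, y₂ ≡ 14 mod 23. M₃ = 391, y₃ ≡ 1 mod 3. m = 7×69×1 + 19×51×14 + 2×391×1 ≡ 755 mod 1173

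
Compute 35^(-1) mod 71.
Since 71 is prime, by Fermat 35^(-1) ≡ 35^{69} ≡ 69 mod 71. Verify: 35 × 69 = 2415 ≡ 1 mod 71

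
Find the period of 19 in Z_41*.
Powers of 19 mod 41: 19^1≡19, 19^2≡33, 19^3≡12, 19^4≡23, 19^5≡27, 19^6≡21, 19^7≡30, 19^8≡37, 19^9≡6, 19^10≡32, 19^11≡34, 19^12≡31, 19^13≡15, 19^14≡39, 19^15≡3, 19^16≡16, 19^17≡17, 19^18≡36, 19^19≡28, 19^20≡40, 19^21≡22, 19^22≡8, 19^23≡29, 19^24≡18, 19^25≡14, 19^26≡20, 19^27≡11, 19^28≡4, 19^29≡35, 19^30≡9, 19^31≡7, 19^32≡10, 19^33≡26, 19^34≡2, 19^35≡38, 19^36≡25, 19^37≡24, 19^38≡5, 19^39≡13, 19^40≡1. So the order of 19 is 40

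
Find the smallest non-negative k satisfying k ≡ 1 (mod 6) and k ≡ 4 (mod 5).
M = 6 × 5 = 30. M₁ = 5, y₁ ≡ 5 (mod 6). M₂ = 6, y₂ ≡ 1 (mod 5). k = 1×5×5 + 4×6×1 ≡ 19 (mod 30)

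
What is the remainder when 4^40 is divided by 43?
By repeated squaring mod 43: 4^{1}≡4, 4^{2}≡16, 4^{4}≡41, 4^{8}≡4, 4^{16}≡16, 4^{32}≡41. Then 4^{40} = 4^{32+8} ≡ 41 × 4 ≡ 35 mod 43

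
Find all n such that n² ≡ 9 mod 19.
The square roots of 9 mod 19 are 16 and 3. Verify: 16² = 256 ≡ 9 mod 19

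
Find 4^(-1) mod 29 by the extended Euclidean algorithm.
Extended GCD: 4(-7) + 29(1) = 1. So 4^(-1) ≡ -7 ≡ 22 mod 29. Verify: 4 × 22 = 88 ≡ 1 mod 29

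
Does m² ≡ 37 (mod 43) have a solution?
By Euler's criterion: 37^{21} ≡ 42 (mod 43). Since this equals -1 (≡ 42), 37 is not a QR.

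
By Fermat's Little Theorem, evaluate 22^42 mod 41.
By Fermat: 22^{40} ≡ 1 mod 41. So 22^{42} = 22^{40} · 22^{2} ≡ 22^{2} ≡ 33 mod 41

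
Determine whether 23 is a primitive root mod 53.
23^{4} ≡ 1 mod 53 and 4 < 52, so ord_53(23) = 4 ≠ 52 and 23 is not a primitive root.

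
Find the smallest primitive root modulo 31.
g = 3. Powers: [3, 9, 27, 19, 26, 16, 17, 20, 29, ...] generates all 30 non-zero residues.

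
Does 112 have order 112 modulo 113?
112^{2} ≡ 1 (mod 113) and 2 < 112, so ord_113(112) = 2 ≠ 112 and 112 is not a primitive root.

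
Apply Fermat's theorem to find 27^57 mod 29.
By Fermat: 27^{28} ≡ 1 mod 29. 57 = 2×28 + 1. So 27^{57} ≡ 27^{1} ≡ 27 mod 29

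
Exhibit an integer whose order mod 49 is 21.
2 has order 21 mod 49 since 2^{21} ≡ 1 mod 49 and no smaller power works.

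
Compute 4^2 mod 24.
4^{2} = 16 ≡ 16 (mod 24)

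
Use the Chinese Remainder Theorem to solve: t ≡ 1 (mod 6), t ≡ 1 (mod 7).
M = 6 × 7 = 42. M₁ = 7, y₁ ≡ 1 (mod 6). M₂ = 6, y₂ ≡ 6 (mod 7). t = 1×7×1 + 1×6×6 ≡ 1 (mod 42)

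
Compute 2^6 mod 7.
Using Fermat: 2^{6} ≡ 1 mod 7. 6 ≡ 0 mod 6. So 2^{6} ≡ 2^{0} ≡ 1 mod 7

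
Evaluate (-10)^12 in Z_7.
Using Fermat: (-10)^{6} ≡ 1 mod 7. 12 ≡ 0 mod 6. So (-10)^{12} ≡ (-10)^{0} ≡ 1 mod 7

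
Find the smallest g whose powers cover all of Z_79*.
g = 3. For each prime q|78: 3^{39}≡78, 3^{26}≡23, 3^{6}≡18, none ≡ 1, so ord_79(3) = 78 and 3 is a primitive root.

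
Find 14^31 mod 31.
Using Fermat: 14^{30} ≡ 1 mod 31. 31 ≡ 1 mod 30. So 14^{31} ≡ 14^{1} ≡ 14 mod 31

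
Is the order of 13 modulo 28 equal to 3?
Powers of 13 mod 28: 13^1≡13, 13^2≡1. Already 13^2≡1, so the order is 2 < 3. No, the actual order is 2.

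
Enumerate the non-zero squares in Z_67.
Squares in Z_67*: {1, 4, 6, 9, 10, 14, 15, 16, 17, 19, 21, 22, 23, 24, 25, 26, 29, 33, 35, 36, 37, 39, 40, 47, 49, 54, 55, 56, 59, 60, 62, 64, 65}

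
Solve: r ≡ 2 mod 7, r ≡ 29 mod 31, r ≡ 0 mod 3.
M = 7 × 31 × 3 = 651. M₁ = 93, y₁ ≡ 4 mod 7. M₂ = 21, y₂ ≡ 3 mod 31. M₃ = 217, y₃ ≡ 1 mod 3. r = 2×93×4 + 29×21×3 + 0×217×1 ≡ 618 mod 651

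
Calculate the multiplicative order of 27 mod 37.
Powers of 27 mod 37: 27^1≡27, 27^2≡26, 27^3≡36, 27^4≡10, 27^5≡11, 27^6≡1. So the order of 27 is 6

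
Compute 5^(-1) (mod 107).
Since 107 is prime, by Fermat 5^(-1) ≡ 5^{105} ≡ 43 (mod 107). Verify: 5 × 43 = 215 ≡ 1 (mod 107)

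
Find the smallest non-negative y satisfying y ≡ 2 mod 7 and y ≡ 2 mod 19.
M = 7 × 19 = 133. M₁ = 19, y₁ ≡ 3 mod 7. M₂ = 7, y₂ ≡ 11 mod 19. y = 2×19×3 + 2×7×11 ≡ 2 mod 133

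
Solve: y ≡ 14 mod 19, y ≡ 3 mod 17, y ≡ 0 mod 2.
M = 19 × 17 × 2 = 646. M₁ = 34, y₁ ≡ 14 mod 19. M₂ = 38, y₂ ≡ 13 mod 17. M₃ = 323, y₃ ≡ 1 mod 2. y = 14×34×14 + 3×38×13 + 0×323×1 ≡ 394 mod 646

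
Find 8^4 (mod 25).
8^{4} = 4096 ≡ 21 (mod 25)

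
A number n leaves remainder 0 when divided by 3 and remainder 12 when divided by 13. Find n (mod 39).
M = 3 × 13 = 39. M₁ = 13, y₁ ≡ 1 (mod 3). M₂ = 3, y₂ ≡ 9 (mod 13). n = 0×13×1 + 12×3×9 ≡ 12 (mod 39)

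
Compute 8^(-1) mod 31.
Since 31 is prime, by Fermat 8^(-1) ≡ 8^{29} ≡ 4 mod 31. Verify: 8 × 4 = 32 ≡ 1 mod 31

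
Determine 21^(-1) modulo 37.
Since 37 is prime, by Fermat 21^(-1) ≡ 21^{35} ≡ 30 mod 37. Verify: 21 × 30 = 630 ≡ 1 mod 37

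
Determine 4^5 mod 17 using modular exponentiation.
By repeated squaring mod 17: 4^{1}≡4, 4^{2}≡16, 4^{4}≡1. Then 4^{5} = 4^{4+1} ≡ 1 × 4 ≡ 4 mod 17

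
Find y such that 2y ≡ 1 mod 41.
Since 41 is prime, by Fermat 2^(-1) ≡ 2^{39} ≡ 21 mod 41. Verify: 2 × 21 = 42 ≡ 1 mod 41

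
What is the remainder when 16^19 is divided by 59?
By repeated squaring (mod 59): 16^{1}≡16, 16^{2}≡20, 16^{4}≡46, 16^{8}≡51, 16^{16}≡5. Then 16^{19} = 16^{16+2+1} ≡ 5 × 20 × 16 ≡ 7 (mod 59)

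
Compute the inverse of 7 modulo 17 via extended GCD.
Extended GCD: 7(5) + 17(-2) = 1. So 7^(-1) ≡ 5 mod 17. Verify: 7 × 5 = 35 ≡ 1 mod 17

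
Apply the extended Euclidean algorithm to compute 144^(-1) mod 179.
Extended GCD: 144(46) + 179(-37) = 1. So 144^(-1) ≡ 46 mod 179. Verify: 144 × 46 = 6624 ≡ 1 mod 179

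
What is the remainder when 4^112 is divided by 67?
Using Fermat: 4^{66} ≡ 1 mod 67. 112 ≡ 46 mod 66. So 4^{112} ≡ 4^{46} ≡ 56 mod 67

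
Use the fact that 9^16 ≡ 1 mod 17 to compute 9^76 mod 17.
By Fermat: 9^{16} ≡ 1 mod 17. 76 = 4×16 + 12. So 9^{76} ≡ 9^{12} ≡ 16 mod 17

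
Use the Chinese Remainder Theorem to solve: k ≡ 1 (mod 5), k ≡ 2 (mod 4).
M = 5 × 4 = 20. M₁ = 4, y₁ ≡ 4 (mod 5). M₂ = 5, y₂ ≡ 1 (mod 4). k = 1×4×4 + 2×5×1 ≡ 6 (mod 20)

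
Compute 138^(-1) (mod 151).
Since 151 is prime, by Fermat 138^(-1) ≡ 138^{149} ≡ 58 (mod 151). Verify: 138 × 58 = 8004 ≡ 1 (mod 151)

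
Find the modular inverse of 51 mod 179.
Since 179 is prime, by Fermat 51^(-1) ≡ 51^{177} ≡ 172 mod 179. Verify: 51 × 172 = 8772 ≡ 1 mod 179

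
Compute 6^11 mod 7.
Using Fermat: 6^{6} ≡ 1 (mod 7). 11 ≡ 5 (mod 6). So 6^{11} ≡ 6^{5} ≡ 6 (mod 7)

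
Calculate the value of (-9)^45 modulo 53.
By repeated squaring (mod 53): (-9)^{1}≡44, (-9)^{2}≡28, (-9)^{4}≡42, (-9)^{8}≡15, (-9)^{16}≡13, (-9)^{32}≡10. Then (-9)^{45} = (-9)^{32+8+4+1} ≡ 10 × 15 × 42 × 44 ≡ 10 (mod 53)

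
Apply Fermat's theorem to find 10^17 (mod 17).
By Fermat: 10^{16} ≡ 1 (mod 17). So 10^{17} = 10^{16} · 10^{1} ≡ 10^{1} ≡ 10 (mod 17)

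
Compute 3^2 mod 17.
3^{2} = 9 ≡ 9 (mod 17)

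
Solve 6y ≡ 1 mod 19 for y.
Since 19 is prime, by Fermat 6^(-1) ≡ 6^{17} ≡ 16 mod 19. Verify: 6 × 16 = 96 ≡ 1 mod 19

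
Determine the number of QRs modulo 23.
Exactly half the non-zero residues mod a prime are QRs: (23-1)/2 = 11.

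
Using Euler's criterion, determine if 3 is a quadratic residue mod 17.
By Euler's criterion: 3^{8} ≡ 16 (mod 17). Since this equals -1 (≡ 16), 3 is not a QR.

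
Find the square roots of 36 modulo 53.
The square roots of 36 mod 53 are 47 and 6. Verify: 47² = 2209 ≡ 36 mod 53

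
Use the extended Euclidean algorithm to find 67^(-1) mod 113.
Extended GCD: 67(27) + 113(-16) = 1. So 67^(-1) ≡ 27 (mod 113). Verify: 67 × 27 = 1809 ≡ 1 (mod 113)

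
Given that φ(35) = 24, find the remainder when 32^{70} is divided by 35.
By Euler: 32^{24} ≡ 1 (mod 35) since gcd(32, 35) = 1. 70 = 2×24 + 22. So 32^{70} ≡ 32^{22} ≡ 4 (mod 35)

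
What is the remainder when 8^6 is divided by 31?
By repeated squaring (mod 31): 8^{1}≡8, 8^{2}≡2, 8^{4}≡4. Then 8^{6} = 8^{4+2} ≡ 4 × 2 ≡ 8 (mod 31)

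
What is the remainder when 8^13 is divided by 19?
By repeated squaring mod 19: 8^{1}≡8, 8^{2}≡7, 8^{4}≡11, 8^{8}≡7. Then 8^{13} = 8^{8+4+1} ≡ 7 × 11 × 8 ≡ 8 mod 19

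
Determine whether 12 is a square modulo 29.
By Euler's criterion: 12^{14} ≡ 28 (mod 29). Since this equals -1 (≡ 28), 12 is not a QR.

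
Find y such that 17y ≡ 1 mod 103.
Since 103 is prime, by Fermat 17^(-1) ≡ 17^{101} ≡ 97 mod 103. Verify: 17 × 97 = 1649 ≡ 1 mod 103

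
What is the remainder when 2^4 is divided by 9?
2^{4} = 16 ≡ 7 mod 9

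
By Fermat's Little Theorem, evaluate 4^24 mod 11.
By Fermat: 4^{10} ≡ 1 mod 11. 24 = 2×10 + 4. So 4^{24} ≡ 4^{4} ≡ 3 mod 11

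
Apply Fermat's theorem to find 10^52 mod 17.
By Fermat: 10^{16} ≡ 1 mod 17. 52 = 3×16 + 4. So 10^{52} ≡ 10^{4} ≡ 4 mod 17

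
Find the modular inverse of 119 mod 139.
Since 139 is prime, by Fermat 119^(-1) ≡ 119^{137} ≡ 132 (mod 139). Verify: 119 × 132 = 15708 ≡ 1 (mod 139)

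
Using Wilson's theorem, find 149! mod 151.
(150)! = (149)! × (150) ≡ -1 (mod 151). So (149)! ≡ -1 × (150)^(-1) ≡ (-1)×(-1) = 1 (mod 151)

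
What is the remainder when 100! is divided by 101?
By Wilson's theorem, (100)! ≡ -1 ≡ 100 (mod 101)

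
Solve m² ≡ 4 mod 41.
The square roots of 4 mod 41 are 2 and 39. Verify: 2² = 4 ≡ 4 mod 41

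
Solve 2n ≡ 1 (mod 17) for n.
Since 17 is prime, by Fermat 2^(-1) ≡ 2^{15} ≡ 9 (mod 17). Verify: 2 × 9 = 18 ≡ 1 (mod 17)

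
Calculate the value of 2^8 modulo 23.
By repeated squaring (mod 23): 2^{1}≡2, 2^{2}≡4, 2^{4}≡16, 2^{8}≡3. So 2^{8} ≡ 3 (mod 23)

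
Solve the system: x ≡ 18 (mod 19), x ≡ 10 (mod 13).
M = 19 × 13 = 247. M₁ = 13, y₁ ≡ 3 (mod 19). M₂ = 19, y₂ ≡ 11 (mod 13). x = 18×13×3 + 10×19×11 ≡ 75 (mod 247)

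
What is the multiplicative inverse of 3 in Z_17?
Since 17 is prime, by Fermat 3^(-1) ≡ 3^{15} ≡ 6 (mod 17). Verify: 3 × 6 = 18 ≡ 1 (mod 17)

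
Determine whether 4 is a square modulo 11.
By Euler's criterion: 4^{5} ≡ 1 (mod 11). Since this equals 1, 4 is a QR.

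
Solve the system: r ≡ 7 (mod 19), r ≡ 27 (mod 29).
M = 19 × 29 = 551. M₁ = 29, y₁ ≡ 2 (mod 19). M₂ = 19, y₂ ≡ 26 (mod 29). r = 7×29×2 + 27×19×26 ≡ 520 (mod 551)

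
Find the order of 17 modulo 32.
Powers of 17 mod 32: 17^1≡17, 17^2≡1. Order = 2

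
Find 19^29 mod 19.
By repeated squaring mod 19: 19^{1}≡0, 19^{2}≡0, 19^{4}≡0, 19^{8}≡0, 19^{16}≡0. Then 19^{29} = 19^{16+8+4+1} ≡ 0 × 0 × 0 × 0 ≡ 0 mod 19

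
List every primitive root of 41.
There are φ(40) = 16 primitive roots mod 41: {6, 7, 11, 12, 13, 15, 17, 19, 22, 24, 26, 28, 29, 30, 34, 35}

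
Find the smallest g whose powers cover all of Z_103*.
g = 5. For each prime q|102: 5^{51}≡102, 5^{34}≡56, 5^{6}≡72, none ≡ 1, so ord_103(5) = 102 and 5 is a primitive root.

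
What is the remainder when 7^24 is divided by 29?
By repeated squaring (mod 29): 7^{1}≡7, 7^{2}≡20, 7^{4}≡23, 7^{8}≡7, 7^{16}≡20. Then 7^{24} = 7^{16+8} ≡ 20 × 7 ≡ 24 (mod 29)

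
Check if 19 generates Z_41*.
ord_41(19) divides 40. For each prime q|40: 19^{20}≡40, 19^{8}≡37, none ≡ 1. So 19 has order 40 and is a primitive root mod 41.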